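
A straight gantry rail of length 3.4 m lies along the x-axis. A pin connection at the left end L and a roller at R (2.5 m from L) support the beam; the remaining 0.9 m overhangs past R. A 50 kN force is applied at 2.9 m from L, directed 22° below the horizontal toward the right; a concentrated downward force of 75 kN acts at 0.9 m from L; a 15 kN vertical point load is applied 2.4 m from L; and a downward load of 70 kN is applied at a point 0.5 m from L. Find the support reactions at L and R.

L_x = -46.36 kN, L_y = 101.6 kN, R_y = 77.13 kN

ΣM about L: R_y·2.5 − 50·sin22°·2.9 − 75·0.9 − 15·2.4 − 70·0.5 = 0 → R_y = 192.818/2.5 = 77.1272 ≈ 77.13 kN.
ΣF_y = 0: L_y + 77.1272 − 50·sin22° − 75 − 15 − 70 = 0 → L_y = 101.6 kN.
ΣF_x = 0: L_x + 50·cos22° = 0 → L_x = -46.36 kN.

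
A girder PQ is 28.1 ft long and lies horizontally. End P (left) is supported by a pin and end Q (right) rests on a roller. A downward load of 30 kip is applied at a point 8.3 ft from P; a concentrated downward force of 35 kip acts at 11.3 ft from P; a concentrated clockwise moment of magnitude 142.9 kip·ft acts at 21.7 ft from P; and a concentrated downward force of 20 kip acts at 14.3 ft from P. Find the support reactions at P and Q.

P_x = 0, P_y = 46.80 kip, Q_y = 38.20 kip

ΣM about P: Q_y·28.1 − 30·8.3 − 35·11.3 − 142.9 − 20·14.3 = 0 → Q_y = 1073.4/28.1 = 38.1993 ≈ 38.20 kip.
ΣF_y = 0: P_y + 38.1993 − 30 − 35 − 20 = 0 → P_y = 46.80 kip.
ΣF_x = 0: no horizontal applied forces, so P_x = 0.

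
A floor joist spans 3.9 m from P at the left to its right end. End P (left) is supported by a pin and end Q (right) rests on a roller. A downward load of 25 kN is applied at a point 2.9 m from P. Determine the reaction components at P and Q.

ΣM about P: Q_y·3.9 − 25·2.9 = 0 → Q_y = 72.5/3.9 = 18.5897 ≈ 18.59 kN.
ΣF_y = 0: P_y + 18.5897 − 25 = 0 → P_y = 6.410 kN.
ΣF_x = 0: no horizontal applied forces, so P_x = 0.

P_x = 0, P_y = 6.410 kN, Q_y = 18.59 kN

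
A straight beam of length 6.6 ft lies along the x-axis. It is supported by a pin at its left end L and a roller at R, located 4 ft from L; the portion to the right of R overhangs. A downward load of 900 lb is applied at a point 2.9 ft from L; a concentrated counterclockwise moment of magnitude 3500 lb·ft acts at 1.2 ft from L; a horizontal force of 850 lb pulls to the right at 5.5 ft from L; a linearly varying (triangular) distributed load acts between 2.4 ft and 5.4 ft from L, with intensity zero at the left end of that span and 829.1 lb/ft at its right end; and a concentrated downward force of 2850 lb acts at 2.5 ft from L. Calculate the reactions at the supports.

L_x = -850.0 lb, L_y = 2067 lb, R_y = 2927 lb

Resultant of the triangular load: ½ × 829.1 × 3 = 1243.65 lb, acting at 4.4 ft from L (one-third of the span from the peak).
Moments about L: R_y·4 − 900·2.9 + 3500 − (½·829.1·3)·4.4 − 2850·2.5 = 0 → R_y = 11707.06/4 = 2926.76 ≈ 2927 lb.
ΣF_y = 0: L_y + 2926.76 − 900 − ½·829.1·3 − 2850 = 0 → L_y = 2067 lb.
ΣF_x = 0: L_x + 850 = 0 → L_x = -850.0 lb.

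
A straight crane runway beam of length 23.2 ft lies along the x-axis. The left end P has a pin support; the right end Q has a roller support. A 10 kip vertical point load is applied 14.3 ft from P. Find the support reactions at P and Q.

ΣM about P: Q_y·23.2 − 10·14.3 = 0 → Q_y = 143/23.2 = 6.16379 ≈ 6.164 kip.
ΣF_y = 0: P_y + 6.16379 − 10 = 0 → P_y = 3.836 kip.
ΣF_x = 0: no horizontal applied forces, so P_x = 0.

P_x = 0, P_y = 3.836 kip, Q_y = 6.164 kip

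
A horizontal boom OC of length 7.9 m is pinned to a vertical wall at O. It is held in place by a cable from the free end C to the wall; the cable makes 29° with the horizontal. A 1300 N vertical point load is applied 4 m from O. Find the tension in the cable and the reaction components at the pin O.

ΣM about O: T·sin29°·7.9 − 1300·4 = 0 → T = 5200/(7.9·0.48481) = 1357.7 ≈ 1358 N.
ΣF_x = 0: O_x − T·cos29° = 0 → O_x = 1357.7 × 0.87462 = 1187 N.
ΣF_y = 0: O_y + T·sin29° − 1300 = 0 → O_y = 1300 − 1357.7 × 0.48481 = 641.8 N.

T = 1358 N, O_x = 1187 N, O_y = 641.8 N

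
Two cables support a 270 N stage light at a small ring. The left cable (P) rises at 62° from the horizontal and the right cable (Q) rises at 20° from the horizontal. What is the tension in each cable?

ΣF_x = 0: −T_P·cos62° + T_Q·cos20° = 0 → T_Q = 0.499601·T_P.
ΣF_y = 0: T_P·sin62° + T_Q·sin20° = 270.
Substitute: T_P·(0.882948 + 0.499601·0.34202) = 270 → T_P = 256.21 ≈ 256.2 N.
Then T_Q = 0.499601 × 256.21 = 128.0 N.

T_P = 256.2 N, T_Q = 128.0 N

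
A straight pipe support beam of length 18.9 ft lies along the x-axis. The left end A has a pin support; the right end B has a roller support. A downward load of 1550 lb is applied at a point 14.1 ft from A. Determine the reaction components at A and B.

Moments about A: B_y·18.9 − 1550·14.1 = 0 → B_y = 21855/18.9 = 1156.35 ≈ 1156 lb.
ΣF_y = 0: A_y + 1156.35 − 1550 = 0 → A_y = 393.7 lb.
ΣF_x = 0: no horizontal applied forces, so A_x = 0.

A_x = 0, A_y = 393.7 lb, B_y = 1156 lb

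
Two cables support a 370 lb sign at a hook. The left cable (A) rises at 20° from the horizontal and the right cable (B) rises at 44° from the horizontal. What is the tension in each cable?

ΣF_x = 0: −T_A·cos20° + T_B·cos44° = 0 → T_B = 1.30633·T_A.
ΣF_y = 0: T_A·sin20° + T_B·sin44° = 370.
Substitute: T_A·(0.34202 + 1.30633·0.694658) = 370 → T_A = 296.125 ≈ 296.1 lb.
Then T_B = 1.30633 × 296.125 = 386.8 lb.

T_A = 296.1 lb, T_B = 386.8 lb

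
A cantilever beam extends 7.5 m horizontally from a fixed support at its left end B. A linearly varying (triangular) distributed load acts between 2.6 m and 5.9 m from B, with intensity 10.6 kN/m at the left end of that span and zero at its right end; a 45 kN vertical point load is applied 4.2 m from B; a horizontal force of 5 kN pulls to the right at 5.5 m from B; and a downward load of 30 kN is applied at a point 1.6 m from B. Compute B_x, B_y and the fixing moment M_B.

B_x = -5.000 kN, B_y = 92.49 kN, M_B = 301.7 kN·m

Resultant of the triangular load: ½ × 10.6 × 3.3 = 17.49 kN, acting at 3.7 m from B (one-third of the span from the peak).
ΣF_x = 0: B_x + 5 = 0 → B_x = -5.000 kN.
ΣF_y = 0: B_y − ½·10.6·3.3 − 45 − 30 = 0 → B_y = 92.49 kN.
ΣM about B: M_B − (½·10.6·3.3)·3.7 − 45·4.2 − 30·1.6 = 0 → M_B = 301.7 kN·m.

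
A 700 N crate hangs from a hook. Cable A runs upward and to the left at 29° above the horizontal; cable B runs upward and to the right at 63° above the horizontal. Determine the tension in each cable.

ΣF_x = 0: −T_A·cos29° + T_B·cos63° = 0 → T_B = 1.92652·T_A.
ΣF_y = 0: T_A·sin29° + T_B·sin63° = 700.
Substitute: T_A·(0.48481 + 1.92652·0.891007) = 700 → T_A = 317.986 ≈ 318.0 N.
Then T_B = 1.92652 × 317.986 = 612.6 N.

T_A = 318.0 N, T_B = 612.6 N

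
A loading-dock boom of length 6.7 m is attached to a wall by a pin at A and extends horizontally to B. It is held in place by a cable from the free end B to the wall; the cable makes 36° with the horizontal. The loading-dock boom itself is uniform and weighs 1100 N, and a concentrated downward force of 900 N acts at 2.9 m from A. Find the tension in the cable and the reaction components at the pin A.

ΣM about A: T·sin36°·6.7 − 1100·3.35 − 900·2.9 = 0 → T = 6295/(6.7·0.587785) = 1598.46 ≈ 1598 N.
ΣF_x = 0: A_x − T·cos36° = 0 → A_x = 1598.46 × 0.809017 = 1293 N.
ΣF_y = 0: A_y + T·sin36° − 1100 − 900 = 0 → A_y = 2000 − 1598.46 × 0.587785 = 1060 N.

T = 1598 N, A_x = 1293 N, A_y = 1060 N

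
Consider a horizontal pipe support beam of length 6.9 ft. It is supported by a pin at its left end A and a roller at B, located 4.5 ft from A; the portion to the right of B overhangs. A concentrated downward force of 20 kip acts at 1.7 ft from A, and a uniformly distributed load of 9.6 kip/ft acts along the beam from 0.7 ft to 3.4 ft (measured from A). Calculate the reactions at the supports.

A_x = 0, A_y = 26.56 kip, B_y = 19.36 kip

Resultant of the distributed load: 9.6 × 2.7 = 25.92 kip at 2.05 ft from A.
Taking moments about A: B_y·4.5 − 20·1.7 − (9.6·2.7)·2.05 = 0 → B_y = 87.136/4.5 = 19.3636 ≈ 19.36 kip.
ΣF_y = 0: A_y + 19.3636 − 20 − 9.6·2.7 = 0 → A_y = 26.56 kip.
ΣF_x = 0: no horizontal applied forces, so A_x = 0.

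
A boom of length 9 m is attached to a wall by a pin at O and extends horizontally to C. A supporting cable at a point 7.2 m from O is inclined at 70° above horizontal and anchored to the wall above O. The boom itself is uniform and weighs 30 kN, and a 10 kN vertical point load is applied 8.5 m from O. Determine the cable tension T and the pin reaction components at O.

ΣM about O: T·sin70°·7.2 − 30·4.5 − 10·8.5 = 0 → T = 220/(7.2·0.939693) = 32.5165 ≈ 32.52 kN.
ΣF_x = 0: O_x − T·cos70° = 0 → O_x = 32.5165 × 0.34202 = 11.12 kN.
ΣF_y = 0: O_y + T·sin70° − 30 − 10 = 0 → O_y = 40 − 32.5165 × 0.939693 = 9.444 kN.

T = 32.52 kN, O_x = 11.12 kN, O_y = 9.444 kN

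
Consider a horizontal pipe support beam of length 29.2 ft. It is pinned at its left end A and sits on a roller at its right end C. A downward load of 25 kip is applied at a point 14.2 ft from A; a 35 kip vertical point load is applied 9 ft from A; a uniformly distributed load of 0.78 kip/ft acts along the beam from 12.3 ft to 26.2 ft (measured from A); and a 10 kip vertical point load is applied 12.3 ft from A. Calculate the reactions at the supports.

Resultant of the distributed load: 0.78 × 13.9 = 10.842 kip at 19.25 ft from A.
Taking moments about A: C_y·29.2 − 25·14.2 − 35·9 − (0.78·13.9)·19.25 − 10·12.3 = 0 → C_y = 1001.7085/29.2 = 34.3051 ≈ 34.31 kip.
ΣF_y = 0: A_y + 34.3051 − 25 − 35 − 0.78·13.9 − 10 = 0 → A_y = 46.54 kip.
ΣF_x = 0: no horizontal applied forces, so A_x = 0.

A_x = 0, A_y = 46.54 kip, C_y = 34.31 kip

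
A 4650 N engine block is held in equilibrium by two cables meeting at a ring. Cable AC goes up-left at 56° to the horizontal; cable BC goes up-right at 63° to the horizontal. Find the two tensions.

ΣF_x = 0: −T_AC·cos56° + T_BC·cos63° = 0 → T_BC = 1.23173·T_AC.
ΣF_y = 0: T_AC·sin56° + T_BC·sin63° = 4650.
Substitute: T_AC·(0.829038 + 1.23173·0.891007) = 4650 → T_AC = 2413.68 ≈ 2414 N.
Then T_BC = 1.23173 × 2413.68 = 2973 N.

T_AC = 2414 N, T_BC = 2973 N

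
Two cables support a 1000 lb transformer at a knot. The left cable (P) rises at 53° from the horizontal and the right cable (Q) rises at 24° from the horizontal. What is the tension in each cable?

ΣF_x = 0: −T_P·cos53° + T_Q·cos24° = 0 → T_Q = 0.658769·T_P.
ΣF_y = 0: T_P·sin53° + T_Q·sin24° = 1000.
Substitute: T_P·(0.798636 + 0.658769·0.406737) = 1000 → T_P = 937.575 ≈ 937.6 lb.
Then T_Q = 0.658769 × 937.575 = 617.6 lb.

T_P = 937.6 lb, T_Q = 617.6 lb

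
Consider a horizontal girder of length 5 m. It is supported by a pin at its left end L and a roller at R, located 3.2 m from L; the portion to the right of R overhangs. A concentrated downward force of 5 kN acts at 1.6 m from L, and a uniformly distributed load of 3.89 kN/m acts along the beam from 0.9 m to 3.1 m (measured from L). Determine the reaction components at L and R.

L_x = 0, L_y = 5.709 kN, R_y = 7.849 kN

Resultant of the distributed load: 3.89 × 2.2 = 8.558 kN at 2 m from L.
Moments about L: R_y·3.2 − 5·1.6 − (3.89·2.2)·2 = 0 → R_y = 25.116/3.2 = 7.84875 ≈ 7.849 kN.
ΣF_y = 0: L_y + 7.84875 − 5 − 3.89·2.2 = 0 → L_y = 5.709 kN.
ΣF_x = 0: no horizontal applied forces, so L_x = 0.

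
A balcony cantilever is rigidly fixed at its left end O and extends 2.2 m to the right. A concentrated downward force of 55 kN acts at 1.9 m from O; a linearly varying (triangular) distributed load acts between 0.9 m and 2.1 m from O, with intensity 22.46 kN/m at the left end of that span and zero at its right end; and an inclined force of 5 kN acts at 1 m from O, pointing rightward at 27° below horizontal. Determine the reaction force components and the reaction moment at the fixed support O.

Resultant of the triangular load: ½ × 22.46 × 1.2 = 13.476 kN, acting at 1.3 m from O (one-third of the span from the peak).
ΣF_x = 0: O_x + 5·cos27° = 0 → O_x = -4.455 kN.
ΣF_y = 0: O_y − 55 − ½·22.46·1.2 − 5·sin27° = 0 → O_y = 70.75 kN.
ΣM about O: M_O − 55·1.9 − (½·22.46·1.2)·1.3 − 5·sin27°·1 = 0 → M_O = 124.3 kN·m.

O_x = -4.455 kN, O_y = 70.75 kN, M_O = 124.3 kN·m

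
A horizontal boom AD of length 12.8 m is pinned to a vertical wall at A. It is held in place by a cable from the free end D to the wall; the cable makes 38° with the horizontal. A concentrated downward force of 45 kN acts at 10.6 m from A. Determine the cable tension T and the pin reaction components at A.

ΣM about A: T·sin38°·12.8 − 45·10.6 = 0 → T = 477/(12.8·0.615661) = 60.5295 ≈ 60.53 kN.
ΣF_x = 0: A_x − T·cos38° = 0 → A_x = 60.5295 × 0.788011 = 47.70 kN.
ΣF_y = 0: A_y + T·sin38° − 45 = 0 → A_y = 45 − 60.5295 × 0.615661 = 7.734 kN.

T = 60.53 kN, A_x = 47.70 kN, A_y = 7.734 kN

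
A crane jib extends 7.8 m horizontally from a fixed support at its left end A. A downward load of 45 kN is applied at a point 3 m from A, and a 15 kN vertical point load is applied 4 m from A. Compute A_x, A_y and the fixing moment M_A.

A_x = 0, A_y = 60.00 kN, M_A = 195.0 kN·m

ΣF_x = 0: A_x = 0.
ΣF_y = 0: A_y − 45 − 15 = 0 → A_y = 60.00 kN.
ΣM about A: M_A − 45·3 − 15·4 = 0 → M_A = 195.0 kN·m.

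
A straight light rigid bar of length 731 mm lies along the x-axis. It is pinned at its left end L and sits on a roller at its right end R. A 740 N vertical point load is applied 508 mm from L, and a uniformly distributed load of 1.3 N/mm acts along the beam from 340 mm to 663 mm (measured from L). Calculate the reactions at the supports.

Resultant of the distributed load: 1.3 × 323 = 419.9 N at 501.5 mm from L.
ΣM about L: R_y·731 − 740·508 − (1.3·323)·501.5 = 0 → R_y = 586499.85/731 = 802.325 ≈ 802.3 N.
ΣF_y = 0: L_y + 802.325 − 740 − 1.3·323 = 0 → L_y = 357.6 N.
ΣF_x = 0: no horizontal applied forces, so L_x = 0.

L_x = 0, L_y = 357.6 N, R_y = 802.3 N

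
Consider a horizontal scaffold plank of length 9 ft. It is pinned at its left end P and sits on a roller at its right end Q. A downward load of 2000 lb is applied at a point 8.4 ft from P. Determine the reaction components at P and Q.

P_x = 0, P_y = 133.3 lb, Q_y = 1867 lb

Taking moments about P: Q_y·9 − 2000·8.4 = 0 → Q_y = 16800/9 = 1866.67 ≈ 1867 lb.
ΣF_y = 0: P_y + 1866.67 − 2000 = 0 → P_y = 133.3 lb.
ΣF_x = 0: no horizontal applied forces, so P_x = 0.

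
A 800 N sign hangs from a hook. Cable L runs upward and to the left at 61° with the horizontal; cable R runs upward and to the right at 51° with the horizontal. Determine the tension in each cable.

T_L = 543.0 N, T_R = 418.3 N

ΣF_x = 0: −T_L·cos61° + T_R·cos51° = 0 → T_R = 0.77037·T_L.
ΣF_y = 0: T_L·sin61° + T_R·sin51° = 800.
Substitute: T_L·(0.87462 + 0.77037·0.777146) = 800 → T_L = 542.995 ≈ 543.0 N.
Then T_R = 0.77037 × 542.995 = 418.3 N.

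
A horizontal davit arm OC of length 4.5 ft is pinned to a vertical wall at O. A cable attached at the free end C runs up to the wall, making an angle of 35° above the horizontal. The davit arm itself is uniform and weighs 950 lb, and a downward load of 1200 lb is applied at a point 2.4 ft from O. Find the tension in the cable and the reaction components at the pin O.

ΣM about O: T·sin35°·4.5 − 950·2.25 − 1200·2.4 = 0 → T = 5017.5/(4.5·0.573576) = 1943.94 ≈ 1944 lb.
ΣF_x = 0: O_x − T·cos35° = 0 → O_x = 1943.94 × 0.819152 = 1592 lb.
ΣF_y = 0: O_y + T·sin35° − 950 − 1200 = 0 → O_y = 2150 − 1943.94 × 0.573576 = 1035 lb.

T = 1944 lb, O_x = 1592 lb, O_y = 1035 lb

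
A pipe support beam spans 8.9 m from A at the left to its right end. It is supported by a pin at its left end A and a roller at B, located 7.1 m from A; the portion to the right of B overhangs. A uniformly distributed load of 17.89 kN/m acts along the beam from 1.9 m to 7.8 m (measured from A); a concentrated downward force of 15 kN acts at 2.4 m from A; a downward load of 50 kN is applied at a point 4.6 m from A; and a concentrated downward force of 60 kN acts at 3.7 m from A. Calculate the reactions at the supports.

A_x = 0, A_y = 89.72 kN, B_y = 140.8 kN

Resultant of the distributed load: 17.89 × 5.9 = 105.551 kN at 4.85 m from A.
ΣM about A: B_y·7.1 − (17.89·5.9)·4.85 − 15·2.4 − 50·4.6 − 60·3.7 = 0 → B_y = 999.92235/7.1 = 140.834 ≈ 140.8 kN.
ΣF_y = 0: A_y + 140.834 − 17.89·5.9 − 15 − 50 − 60 = 0 → A_y = 89.72 kN.
ΣF_x = 0: no horizontal applied forces, so A_x = 0.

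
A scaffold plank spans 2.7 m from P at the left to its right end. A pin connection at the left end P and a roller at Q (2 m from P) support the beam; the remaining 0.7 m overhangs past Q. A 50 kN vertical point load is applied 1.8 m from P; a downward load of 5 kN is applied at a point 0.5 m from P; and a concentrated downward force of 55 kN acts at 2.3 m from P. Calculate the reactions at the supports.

P_x = 0, P_y = 0.5000 kN, Q_y = 109.5 kN

ΣM about P: Q_y·2 − 50·1.8 − 5·0.5 − 55·2.3 = 0 → Q_y = 219/2 = 109.5 kN.
ΣF_y = 0: P_y + 109.5 − 50 − 5 − 55 = 0 → P_y = 0.5000 kN.
ΣF_x = 0: no horizontal applied forces, so P_x = 0.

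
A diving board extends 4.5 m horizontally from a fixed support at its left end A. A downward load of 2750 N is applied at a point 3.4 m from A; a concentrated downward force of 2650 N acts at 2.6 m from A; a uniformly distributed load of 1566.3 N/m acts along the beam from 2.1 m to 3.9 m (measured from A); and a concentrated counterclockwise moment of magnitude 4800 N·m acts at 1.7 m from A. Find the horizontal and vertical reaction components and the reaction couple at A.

Resultant of the distributed load: 1566.3 × 1.8 = 2819.34 N at 3 m from A.
ΣF_x = 0: A_x = 0.
ΣF_y = 0: A_y − 2750 − 2650 − 1566.3·1.8 = 0 → A_y = 8219 N.
ΣM about A: M_A − 2750·3.4 − 2650·2.6 − (1566.3·1.8)·3 + 4800 = 0 → M_A = 19900 N·m.

A_x = 0, A_y = 8219 N, M_A = 19900 N·m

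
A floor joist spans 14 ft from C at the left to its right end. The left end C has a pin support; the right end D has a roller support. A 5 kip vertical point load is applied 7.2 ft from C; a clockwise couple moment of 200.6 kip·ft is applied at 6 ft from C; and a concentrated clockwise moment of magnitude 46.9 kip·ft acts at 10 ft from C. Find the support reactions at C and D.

Moments about C: D_y·14 − 5·7.2 − 200.6 − 46.9 = 0 → D_y = 283.5/14 = 20.25 kip.
ΣF_y = 0: C_y + 20.25 − 5 = 0 → C_y = -15.25 kip.
ΣF_x = 0: no horizontal applied forces, so C_x = 0.

C_x = 0, C_y = -15.25 kip, D_y = 20.25 kip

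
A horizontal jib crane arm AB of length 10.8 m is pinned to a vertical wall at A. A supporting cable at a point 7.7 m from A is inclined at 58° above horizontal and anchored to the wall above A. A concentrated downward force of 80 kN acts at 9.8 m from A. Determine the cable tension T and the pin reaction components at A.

T = 120.1 kN, A_x = 63.62 kN, A_y = -21.82 kN

ΣM about A: T·sin58°·7.7 − 80·9.8 = 0 → T = 784/(7.7·0.848048) = 120.062 ≈ 120.1 kN.
ΣF_x = 0: A_x − T·cos58° = 0 → A_x = 120.062 × 0.529919 = 63.62 kN.
ΣF_y = 0: A_y + T·sin58° − 80 = 0 → A_y = 80 − 120.062 × 0.848048 = -21.82 kN.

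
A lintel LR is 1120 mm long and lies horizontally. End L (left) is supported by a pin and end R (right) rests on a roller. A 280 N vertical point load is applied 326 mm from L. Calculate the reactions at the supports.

Moments about L: R_y·1120 − 280·326 = 0 → R_y = 91280/1120 = 81.50 N.
ΣF_y = 0: L_y + 81.5 − 280 = 0 → L_y = 198.5 N.
ΣF_x = 0: no horizontal applied forces, so L_x = 0.

L_x = 0, L_y = 198.5 N, R_y = 81.50 N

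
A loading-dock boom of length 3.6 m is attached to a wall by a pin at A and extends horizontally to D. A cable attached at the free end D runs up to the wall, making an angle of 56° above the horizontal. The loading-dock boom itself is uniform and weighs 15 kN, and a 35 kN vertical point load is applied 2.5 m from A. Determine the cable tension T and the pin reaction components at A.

T = 38.36 kN, A_x = 21.45 kN, A_y = 18.19 kN

ΣM about A: T·sin56°·3.6 − 15·1.8 − 35·2.5 = 0 → T = 114.5/(3.6·0.829038) = 38.3644 ≈ 38.36 kN.
ΣF_x = 0: A_x − T·cos56° = 0 → A_x = 38.3644 × 0.559193 = 21.45 kN.
ΣF_y = 0: A_y + T·sin56° − 15 − 35 = 0 → A_y = 50 − 38.3644 × 0.829038 = 18.19 kN.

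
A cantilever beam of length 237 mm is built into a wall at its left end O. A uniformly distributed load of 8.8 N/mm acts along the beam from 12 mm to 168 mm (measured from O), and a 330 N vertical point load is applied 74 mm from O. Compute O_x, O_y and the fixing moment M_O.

Resultant of the distributed load: 8.8 × 156 = 1372.8 N at 90 mm from O.
ΣF_x = 0: O_x = 0.
ΣF_y = 0: O_y − 8.8·156 − 330 = 0 → O_y = 1703 N.
ΣM about O: M_O − (8.8·156)·90 − 330·74 = 0 → M_O = 148000 N·mm.

O_x = 0, O_y = 1703 N, M_O = 148000 N·mm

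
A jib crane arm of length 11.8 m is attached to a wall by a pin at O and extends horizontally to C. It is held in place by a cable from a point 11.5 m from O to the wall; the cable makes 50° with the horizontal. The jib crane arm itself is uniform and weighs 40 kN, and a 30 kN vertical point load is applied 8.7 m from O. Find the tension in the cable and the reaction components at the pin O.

ΣM about O: T·sin50°·11.5 − 40·5.9 − 30·8.7 = 0 → T = 497/(11.5·0.766044) = 56.4163 ≈ 56.42 kN.
ΣF_x = 0: O_x − T·cos50° = 0 → O_x = 56.4163 × 0.642788 = 36.26 kN.
ΣF_y = 0: O_y + T·sin50° − 40 − 30 = 0 → O_y = 70 − 56.4163 × 0.766044 = 26.78 kN.

T = 56.42 kN, O_x = 36.26 kN, O_y = 26.78 kN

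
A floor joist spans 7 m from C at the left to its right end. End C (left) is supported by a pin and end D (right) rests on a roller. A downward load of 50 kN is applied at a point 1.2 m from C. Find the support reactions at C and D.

C_x = 0, C_y = 41.43 kN, D_y = 8.571 kN

ΣM about C: D_y·7 − 50·1.2 = 0 → D_y = 60/7 = 8.57143 ≈ 8.571 kN.
ΣF_y = 0: C_y + 8.57143 − 50 = 0 → C_y = 41.43 kN.
ΣF_x = 0: no horizontal applied forces, so C_x = 0.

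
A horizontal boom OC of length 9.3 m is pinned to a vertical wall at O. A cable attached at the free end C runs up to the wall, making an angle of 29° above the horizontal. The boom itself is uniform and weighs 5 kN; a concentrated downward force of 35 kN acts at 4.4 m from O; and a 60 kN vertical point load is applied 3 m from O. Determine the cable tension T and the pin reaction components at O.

T = 79.24 kN, O_x = 69.30 kN, O_y = 61.59 kN

ΣM about O: T·sin29°·9.3 − 5·4.65 − 35·4.4 − 60·3 = 0 → T = 357.25/(9.3·0.48481) = 79.2351 ≈ 79.24 kN.
ΣF_x = 0: O_x − T·cos29° = 0 → O_x = 79.2351 × 0.87462 = 69.30 kN.
ΣF_y = 0: O_y + T·sin29° − 5 − 35 − 60 = 0 → O_y = 100 − 79.2351 × 0.48481 = 61.59 kN.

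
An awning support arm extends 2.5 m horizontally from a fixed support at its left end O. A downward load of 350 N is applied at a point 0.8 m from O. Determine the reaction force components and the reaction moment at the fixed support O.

ΣF_x = 0: O_x = 0.
ΣF_y = 0: O_y − 350 = 0 → O_y = 350.0 N.
ΣM about O: M_O − 350·0.8 = 0 → M_O = 280.0 N·m.

O_x = 0, O_y = 350.0 N, M_O = 280.0 N·m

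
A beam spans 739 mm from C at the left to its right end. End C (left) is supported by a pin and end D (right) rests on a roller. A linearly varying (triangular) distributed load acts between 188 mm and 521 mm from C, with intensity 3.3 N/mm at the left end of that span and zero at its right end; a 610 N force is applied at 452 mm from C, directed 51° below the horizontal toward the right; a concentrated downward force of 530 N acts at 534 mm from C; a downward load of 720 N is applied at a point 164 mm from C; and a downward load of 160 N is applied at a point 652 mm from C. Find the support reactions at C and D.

C_x = -383.9 N, C_y = 1237 N, D_y = 1196 N

Resultant of the triangular load: ½ × 3.3 × 333 = 549.45 N, acting at 299 mm from C (one-third of the span from the peak).
Moments about C: D_y·739 − (½·3.3·333)·299 − 610·sin51°·452 − 530·534 − 720·164 − 160·652 = 0 → D_y = 883980/739 = 1196.18 ≈ 1196 N.
ΣF_y = 0: C_y + 1196.18 − ½·3.3·333 − 610·sin51° − 530 − 720 − 160 = 0 → C_y = 1237 N.
ΣF_x = 0: C_x + 610·cos51° = 0 → C_x = -383.9 N.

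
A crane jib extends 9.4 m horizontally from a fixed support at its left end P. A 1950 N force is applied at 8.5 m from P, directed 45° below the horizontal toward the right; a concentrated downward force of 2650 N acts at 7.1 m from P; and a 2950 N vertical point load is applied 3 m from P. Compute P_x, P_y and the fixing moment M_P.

P_x = -1379 N, P_y = 6979 N, M_P = 39390 N·m

ΣF_x = 0: P_x + 1950·cos45° = 0 → P_x = -1379 N.
ΣF_y = 0: P_y − 1950·sin45° − 2650 − 2950 = 0 → P_y = 6979 N.
ΣM about P: M_P − 1950·sin45°·8.5 − 2650·7.1 − 2950·3 = 0 → M_P = 39390 N·m.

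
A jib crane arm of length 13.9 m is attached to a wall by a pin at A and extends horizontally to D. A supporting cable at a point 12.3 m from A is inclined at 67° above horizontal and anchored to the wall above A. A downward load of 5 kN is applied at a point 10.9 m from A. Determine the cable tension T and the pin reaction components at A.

T = 4.814 kN, A_x = 1.881 kN, A_y = 0.5691 kN

ΣM about A: T·sin67°·12.3 − 5·10.9 = 0 → T = 54.5/(12.3·0.920505) = 4.81355 ≈ 4.814 kN.
ΣF_x = 0: A_x − T·cos67° = 0 → A_x = 4.81355 × 0.390731 = 1.881 kN.
ΣF_y = 0: A_y + T·sin67° − 5 = 0 → A_y = 5 − 4.81355 × 0.920505 = 0.5691 kN.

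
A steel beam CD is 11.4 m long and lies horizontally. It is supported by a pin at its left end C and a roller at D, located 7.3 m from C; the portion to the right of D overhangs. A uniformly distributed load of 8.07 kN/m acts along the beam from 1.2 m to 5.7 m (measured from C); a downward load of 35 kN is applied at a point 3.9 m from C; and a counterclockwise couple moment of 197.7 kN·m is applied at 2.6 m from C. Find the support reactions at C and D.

C_x = 0, C_y = 62.54 kN, D_y = 8.779 kN

Resultant of the distributed load: 8.07 × 4.5 = 36.315 kN at 3.45 m from C.
Taking moments about C: D_y·7.3 − (8.07·4.5)·3.45 − 35·3.9 + 197.7 = 0 → D_y = 64.08675/7.3 = 8.77901 ≈ 8.779 kN.
ΣF_y = 0: C_y + 8.77901 − 8.07·4.5 − 35 = 0 → C_y = 62.54 kN.
ΣF_x = 0: no horizontal applied forces, so C_x = 0.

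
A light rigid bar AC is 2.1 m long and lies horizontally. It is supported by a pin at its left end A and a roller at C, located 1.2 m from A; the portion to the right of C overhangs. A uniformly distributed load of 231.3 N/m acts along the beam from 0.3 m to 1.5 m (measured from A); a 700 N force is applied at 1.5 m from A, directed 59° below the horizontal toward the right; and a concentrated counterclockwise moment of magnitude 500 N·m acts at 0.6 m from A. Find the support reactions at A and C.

Resultant of the distributed load: 231.3 × 1.2 = 277.56 N at 0.9 m from A.
Moments about A: C_y·1.2 − (231.3·1.2)·0.9 − 700·sin59°·1.5 + 500 = 0 → C_y = 649.83/1.2 = 541.525 ≈ 541.5 N.
ΣF_y = 0: A_y + 541.525 − 231.3·1.2 − 700·sin59° = 0 → A_y = 336.1 N.
ΣF_x = 0: A_x + 700·cos59° = 0 → A_x = -360.5 N.

A_x = -360.5 N, A_y = 336.1 N, C_y = 541.5 N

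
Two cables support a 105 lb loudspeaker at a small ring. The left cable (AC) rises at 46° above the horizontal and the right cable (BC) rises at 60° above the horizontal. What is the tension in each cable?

T_AC = 54.62 lb, T_BC = 75.88 lb

ΣF_x = 0: −T_AC·cos46° + T_BC·cos60° = 0 → T_BC = 1.38932·T_AC.
ΣF_y = 0: T_AC·sin46° + T_BC·sin60° = 105.
Substitute: T_AC·(0.71934 + 1.38932·0.866025) = 105 → T_AC = 54.6157 ≈ 54.62 lb.
Then T_BC = 1.38932 × 54.6157 = 75.88 lb.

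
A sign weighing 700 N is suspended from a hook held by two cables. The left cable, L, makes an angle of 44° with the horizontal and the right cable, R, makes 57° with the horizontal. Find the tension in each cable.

ΣF_x = 0: −T_L·cos44° + T_R·cos57° = 0 → T_R = 1.32076·T_L.
ΣF_y = 0: T_L·sin44° + T_R·sin57° = 700.
Substitute: T_L·(0.694658 + 1.32076·0.838671) = 700 → T_L = 388.384 ≈ 388.4 N.
Then T_R = 1.32076 × 388.384 = 513.0 N.

T_L = 388.4 N, T_R = 513.0 N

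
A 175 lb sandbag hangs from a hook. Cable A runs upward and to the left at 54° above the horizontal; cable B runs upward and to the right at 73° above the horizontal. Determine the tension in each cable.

T_A = 64.07 lb, T_B = 128.8 lb

ΣF_x = 0: −T_A·cos54° + T_B·cos73° = 0 → T_B = 2.0104·T_A.
ΣF_y = 0: T_A·sin54° + T_B·sin73° = 175.
Substitute: T_A·(0.809017 + 2.0104·0.956305) = 175 → T_A = 64.0657 ≈ 64.07 lb.
Then T_B = 2.0104 × 64.0657 = 128.8 lb.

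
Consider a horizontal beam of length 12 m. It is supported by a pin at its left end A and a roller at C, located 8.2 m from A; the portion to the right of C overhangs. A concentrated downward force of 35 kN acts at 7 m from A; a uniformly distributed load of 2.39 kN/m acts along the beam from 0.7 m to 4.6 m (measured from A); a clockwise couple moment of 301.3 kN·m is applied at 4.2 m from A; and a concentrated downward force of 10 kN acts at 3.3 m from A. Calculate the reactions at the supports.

Resultant of the distributed load: 2.39 × 3.9 = 9.321 kN at 2.65 m from A.
ΣM about A: C_y·8.2 − 35·7 − (2.39·3.9)·2.65 − 301.3 − 10·3.3 = 0 → C_y = 604.00065/8.2 = 73.6586 ≈ 73.66 kN.
ΣF_y = 0: A_y + 73.6586 − 35 − 2.39·3.9 − 10 = 0 → A_y = -19.34 kN.
ΣF_x = 0: no horizontal applied forces, so A_x = 0.

A_x = 0, A_y = -19.34 kN, C_y = 73.66 kN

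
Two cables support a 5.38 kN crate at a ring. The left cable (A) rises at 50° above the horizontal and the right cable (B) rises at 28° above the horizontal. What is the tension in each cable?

T_A = 4.856 kN, T_B = 3.535 kN

ΣF_x = 0: −T_A·cos50° + T_B·cos28° = 0 → T_B = 0.728002·T_A.
ΣF_y = 0: T_A·sin50° + T_B·sin28° = 5.38.
Substitute: T_A·(0.766044 + 0.728002·0.469472) = 5.38 → T_A = 4.85638 ≈ 4.856 kN.
Then T_B = 0.728002 × 4.85638 = 3.535 kN.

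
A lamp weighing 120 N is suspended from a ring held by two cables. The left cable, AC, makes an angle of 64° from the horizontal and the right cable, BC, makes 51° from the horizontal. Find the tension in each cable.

T_AC = 83.33 N, T_BC = 58.04 N

ΣF_x = 0: −T_AC·cos64° + T_BC·cos51° = 0 → T_BC = 0.696579·T_AC.
ΣF_y = 0: T_AC·sin64° + T_BC·sin51° = 120.
Substitute: T_AC·(0.898794 + 0.696579·0.777146) = 120 → T_AC = 83.3254 ≈ 83.33 N.
Then T_BC = 0.696579 × 83.3254 = 58.04 N.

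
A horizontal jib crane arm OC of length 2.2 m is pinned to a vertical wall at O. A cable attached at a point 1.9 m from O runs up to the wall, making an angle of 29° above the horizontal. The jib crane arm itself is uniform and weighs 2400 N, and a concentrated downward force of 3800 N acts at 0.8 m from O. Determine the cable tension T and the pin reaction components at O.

T = 6166 N, O_x = 5393 N, O_y = 3211 N

ΣM about O: T·sin29°·1.9 − 2400·1.1 − 3800·0.8 = 0 → T = 5680/(1.9·0.48481) = 6166.28 ≈ 6166 N.
ΣF_x = 0: O_x − T·cos29° = 0 → O_x = 6166.28 × 0.87462 = 5393 N.
ΣF_y = 0: O_y + T·sin29° − 2400 − 3800 = 0 → O_y = 6200 − 6166.28 × 0.48481 = 3211 N.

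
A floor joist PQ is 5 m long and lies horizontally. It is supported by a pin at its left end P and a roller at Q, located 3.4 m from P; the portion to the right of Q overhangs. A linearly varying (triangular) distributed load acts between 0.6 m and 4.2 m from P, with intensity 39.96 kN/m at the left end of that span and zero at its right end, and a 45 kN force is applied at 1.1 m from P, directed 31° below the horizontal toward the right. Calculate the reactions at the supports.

P_x = -38.57 kN, P_y = 49.53 kN, Q_y = 45.58 kN

Resultant of the triangular load: ½ × 39.96 × 3.6 = 71.928 kN, acting at 1.8 m from P (one-third of the span from the peak).
Taking moments about P: Q_y·3.4 − (½·39.96·3.6)·1.8 − 45·sin31°·1.1 = 0 → Q_y = 154.965/3.4 = 45.5779 ≈ 45.58 kN.
ΣF_y = 0: P_y + 45.5779 − ½·39.96·3.6 − 45·sin31° = 0 → P_y = 49.53 kN.
ΣF_x = 0: P_x + 45·cos31° = 0 → P_x = -38.57 kN.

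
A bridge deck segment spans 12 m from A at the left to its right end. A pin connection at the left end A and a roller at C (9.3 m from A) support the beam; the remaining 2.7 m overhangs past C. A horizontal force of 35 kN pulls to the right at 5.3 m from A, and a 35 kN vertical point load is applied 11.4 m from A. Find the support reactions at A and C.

Taking moments about A: C_y·9.3 − 35·11.4 = 0 → C_y = 399/9.3 = 42.9032 ≈ 42.90 kN.
ΣF_y = 0: A_y + 42.9032 − 35 = 0 → A_y = -7.903 kN.
ΣF_x = 0: A_x + 35 = 0 → A_x = -35.00 kN.

A_x = -35.00 kN, A_y = -7.903 kN, C_y = 42.90 kN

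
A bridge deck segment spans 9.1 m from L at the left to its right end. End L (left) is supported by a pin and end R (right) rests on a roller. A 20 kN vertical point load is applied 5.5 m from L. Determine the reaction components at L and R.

Moments about L: R_y·9.1 − 20·5.5 = 0 → R_y = 110/9.1 = 12.0879 ≈ 12.09 kN.
ΣF_y = 0: L_y + 12.0879 − 20 = 0 → L_y = 7.912 kN.
ΣF_x = 0: no horizontal applied forces, so L_x = 0.

L_x = 0, L_y = 7.912 kN, R_y = 12.09 kN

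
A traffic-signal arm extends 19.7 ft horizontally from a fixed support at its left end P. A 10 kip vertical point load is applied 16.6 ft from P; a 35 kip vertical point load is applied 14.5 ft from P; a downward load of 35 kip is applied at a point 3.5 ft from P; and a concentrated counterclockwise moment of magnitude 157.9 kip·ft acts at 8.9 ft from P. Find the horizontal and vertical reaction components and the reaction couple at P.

P_x = 0, P_y = 80.00 kip, M_P = 638.1 kip·ft

ΣF_x = 0: P_x = 0.
ΣF_y = 0: P_y − 10 − 35 − 35 = 0 → P_y = 80.00 kip.
ΣM about P: M_P − 10·16.6 − 35·14.5 − 35·3.5 + 157.9 = 0 → M_P = 638.1 kip·ft.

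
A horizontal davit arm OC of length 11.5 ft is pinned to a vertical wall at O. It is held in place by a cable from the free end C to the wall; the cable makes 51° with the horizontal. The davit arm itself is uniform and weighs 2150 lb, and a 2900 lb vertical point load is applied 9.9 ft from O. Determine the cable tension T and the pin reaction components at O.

T = 4596 lb, O_x = 2892 lb, O_y = 1478 lb

ΣM about O: T·sin51°·11.5 − 2150·5.75 − 2900·9.9 = 0 → T = 41072.5/(11.5·0.777146) = 4595.69 ≈ 4596 lb.
ΣF_x = 0: O_x − T·cos51° = 0 → O_x = 4595.69 × 0.62932 = 2892 lb.
ΣF_y = 0: O_y + T·sin51° − 2150 − 2900 = 0 → O_y = 5050 − 4595.69 × 0.777146 = 1478 lb.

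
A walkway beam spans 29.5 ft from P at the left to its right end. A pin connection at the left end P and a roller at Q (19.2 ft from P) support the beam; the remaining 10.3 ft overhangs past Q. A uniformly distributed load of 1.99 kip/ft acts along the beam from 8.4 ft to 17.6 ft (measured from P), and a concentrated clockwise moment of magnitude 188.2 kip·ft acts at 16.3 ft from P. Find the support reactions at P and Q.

Resultant of the distributed load: 1.99 × 9.2 = 18.308 kip at 13 ft from P.
Taking moments about P: Q_y·19.2 − (1.99·9.2)·13 − 188.2 = 0 → Q_y = 426.204/19.2 = 22.1981 ≈ 22.20 kip.
ΣF_y = 0: P_y + 22.1981 − 1.99·9.2 = 0 → P_y = -3.890 kip.
ΣF_x = 0: no horizontal applied forces, so P_x = 0.

P_x = 0, P_y = -3.890 kip, Q_y = 22.20 kip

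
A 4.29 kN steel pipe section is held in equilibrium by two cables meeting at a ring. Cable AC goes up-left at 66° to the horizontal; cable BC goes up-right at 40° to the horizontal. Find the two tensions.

ΣF_x = 0: −T_AC·cos66° + T_BC·cos40° = 0 → T_BC = 0.530957·T_AC.
ΣF_y = 0: T_AC·sin66° + T_BC·sin40° = 4.29.
Substitute: T_AC·(0.913545 + 0.530957·0.642788) = 4.29 → T_AC = 3.41877 ≈ 3.419 kN.
Then T_BC = 0.530957 × 3.41877 = 1.815 kN.

T_AC = 3.419 kN, T_BC = 1.815 kN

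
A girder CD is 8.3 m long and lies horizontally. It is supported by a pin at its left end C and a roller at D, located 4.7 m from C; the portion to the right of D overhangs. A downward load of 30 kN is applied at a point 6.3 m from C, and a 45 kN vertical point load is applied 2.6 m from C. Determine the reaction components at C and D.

Taking moments about C: D_y·4.7 − 30·6.3 − 45·2.6 = 0 → D_y = 306/4.7 = 65.1064 ≈ 65.11 kN.
ΣF_y = 0: C_y + 65.1064 − 30 − 45 = 0 → C_y = 9.894 kN.
ΣF_x = 0: no horizontal applied forces, so C_x = 0.

C_x = 0, C_y = 9.894 kN, D_y = 65.11 kN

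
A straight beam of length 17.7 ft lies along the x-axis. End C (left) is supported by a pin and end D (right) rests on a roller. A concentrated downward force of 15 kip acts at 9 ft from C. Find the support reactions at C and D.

C_x = 0, C_y = 7.373 kip, D_y = 7.627 kip

ΣM about C: D_y·17.7 − 15·9 = 0 → D_y = 135/17.7 = 7.62712 ≈ 7.627 kip.
ΣF_y = 0: C_y + 7.62712 − 15 = 0 → C_y = 7.373 kip.
ΣF_x = 0: no horizontal applied forces, so C_x = 0.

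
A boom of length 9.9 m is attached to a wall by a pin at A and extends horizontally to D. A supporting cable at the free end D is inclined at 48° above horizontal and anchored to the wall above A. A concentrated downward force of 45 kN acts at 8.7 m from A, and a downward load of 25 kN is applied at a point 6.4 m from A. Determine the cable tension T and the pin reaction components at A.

ΣM about A: T·sin48°·9.9 − 45·8.7 − 25·6.4 = 0 → T = 551.5/(9.9·0.743145) = 74.9612 ≈ 74.96 kN.
ΣF_x = 0: A_x − T·cos48° = 0 → A_x = 74.9612 × 0.669131 = 50.16 kN.
ΣF_y = 0: A_y + T·sin48° − 45 − 25 = 0 → A_y = 70 − 74.9612 × 0.743145 = 14.29 kN.

T = 74.96 kN, A_x = 50.16 kN, A_y = 14.29 kN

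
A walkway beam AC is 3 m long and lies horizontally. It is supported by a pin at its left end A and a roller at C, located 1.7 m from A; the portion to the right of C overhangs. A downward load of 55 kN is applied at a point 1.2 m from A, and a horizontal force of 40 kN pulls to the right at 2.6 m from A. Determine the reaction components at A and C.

Taking moments about A: C_y·1.7 − 55·1.2 = 0 → C_y = 66/1.7 = 38.8235 ≈ 38.82 kN.
ΣF_y = 0: A_y + 38.8235 − 55 = 0 → A_y = 16.18 kN.
ΣF_x = 0: A_x + 40 = 0 → A_x = -40.00 kN.

A_x = -40.00 kN, A_y = 16.18 kN, C_y = 38.82 kN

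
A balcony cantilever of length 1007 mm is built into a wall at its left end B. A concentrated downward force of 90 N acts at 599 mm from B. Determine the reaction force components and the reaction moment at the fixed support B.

B_x = 0, B_y = 90.00 N, M_B = 53910 N·mm

ΣF_x = 0: B_x = 0.
ΣF_y = 0: B_y − 90 = 0 → B_y = 90.00 N.
ΣM about B: M_B − 90·599 = 0 → M_B = 53910 N·mm.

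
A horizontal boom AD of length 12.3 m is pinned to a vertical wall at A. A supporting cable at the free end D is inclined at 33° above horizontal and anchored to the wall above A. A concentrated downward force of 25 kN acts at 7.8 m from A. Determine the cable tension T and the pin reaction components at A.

ΣM about A: T·sin33°·12.3 − 25·7.8 = 0 → T = 195/(12.3·0.544639) = 29.1086 ≈ 29.11 kN.
ΣF_x = 0: A_x − T·cos33° = 0 → A_x = 29.1086 × 0.838671 = 24.41 kN.
ΣF_y = 0: A_y + T·sin33° − 25 = 0 → A_y = 25 − 29.1086 × 0.544639 = 9.146 kN.

T = 29.11 kN, A_x = 24.41 kN, A_y = 9.146 kN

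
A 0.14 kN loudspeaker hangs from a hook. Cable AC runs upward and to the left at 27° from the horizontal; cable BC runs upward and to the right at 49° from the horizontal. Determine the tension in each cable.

ΣF_x = 0: −T_AC·cos27° + T_BC·cos49° = 0 → T_BC = 1.35812·T_AC.
ΣF_y = 0: T_AC·sin27° + T_BC·sin49° = 0.14.
Substitute: T_AC·(0.45399 + 1.35812·0.75471) = 0.14 → T_AC = 0.09466 kN.
Then T_BC = 1.35812 × 0.09466 = 0.1286 kN.

T_AC = 0.09466 kN, T_BC = 0.1286 kN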